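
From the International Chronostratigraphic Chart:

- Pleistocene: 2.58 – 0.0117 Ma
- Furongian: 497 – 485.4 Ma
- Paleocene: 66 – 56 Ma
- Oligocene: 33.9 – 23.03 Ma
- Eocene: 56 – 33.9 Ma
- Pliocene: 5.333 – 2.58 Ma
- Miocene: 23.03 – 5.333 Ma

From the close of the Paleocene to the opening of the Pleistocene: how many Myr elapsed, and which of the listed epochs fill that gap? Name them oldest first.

The Paleocene closes at 56 Ma and the Pleistocene opens at 2.58 Ma, so the interval is 56 − 2.58 = 53.42 Myr.
An epoch fits inside if it starts at or after 56 Ma and ends at or before 2.58 Ma; oldest first that gives Eocene, Oligocene, Miocene, Pliocene.

53.42 million years; Eocene, Oligocene, Miocene, Pliocene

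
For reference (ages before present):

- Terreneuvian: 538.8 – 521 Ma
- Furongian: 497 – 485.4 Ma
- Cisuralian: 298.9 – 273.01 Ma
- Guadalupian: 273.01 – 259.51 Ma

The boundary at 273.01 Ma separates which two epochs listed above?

The Cisuralian ends at 273.01 Ma and the Guadalupian begins at 273.01 Ma, so they share that boundary.

Cisuralian and Guadalupian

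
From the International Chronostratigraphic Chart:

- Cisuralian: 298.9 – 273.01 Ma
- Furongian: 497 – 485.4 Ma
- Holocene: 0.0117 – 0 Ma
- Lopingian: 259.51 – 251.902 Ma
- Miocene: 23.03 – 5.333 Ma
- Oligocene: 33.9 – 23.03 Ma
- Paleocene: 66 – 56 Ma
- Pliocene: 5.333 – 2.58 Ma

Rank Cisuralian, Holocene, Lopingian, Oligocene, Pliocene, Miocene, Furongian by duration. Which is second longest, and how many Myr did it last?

Miocene, 17.697 million years

Start − end for each: Cisuralian 298.9 − 273.01 = 25.89; Holocene 0.0117 − 0 = 0.0117; Lopingian 259.51 − 251.902 = 7.608; Oligocene 33.9 − 23.03 = 10.87; Pliocene 5.333 − 2.58 = 2.753; Miocene 23.03 − 5.333 = 17.697; Furongian 497 − 485.4 = 11.6.
Ranking these from longest: Cisuralian > Miocene > Furongian > Oligocene > Lopingian > Pliocene > Holocene.
Position 2 in that ranking is Miocene, which lasted 17.697 Myr.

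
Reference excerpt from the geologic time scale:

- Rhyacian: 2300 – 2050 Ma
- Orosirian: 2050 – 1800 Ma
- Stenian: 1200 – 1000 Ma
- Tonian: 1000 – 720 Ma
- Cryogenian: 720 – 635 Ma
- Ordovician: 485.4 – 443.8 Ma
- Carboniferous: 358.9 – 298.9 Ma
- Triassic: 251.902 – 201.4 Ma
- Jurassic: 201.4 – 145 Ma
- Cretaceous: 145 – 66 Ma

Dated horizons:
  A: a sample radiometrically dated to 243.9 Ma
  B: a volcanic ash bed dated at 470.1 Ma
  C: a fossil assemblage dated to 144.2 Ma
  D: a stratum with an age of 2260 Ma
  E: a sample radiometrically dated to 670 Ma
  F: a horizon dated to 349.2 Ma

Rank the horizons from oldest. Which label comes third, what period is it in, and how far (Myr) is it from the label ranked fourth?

Sorted oldest-first by Ma: D (2260), E (670), B (470.1), F (349.2), A (243.9), C (144.2).
The third oldest is B at 470.1 Ma, which lies in 485.4–443.8 Ma: the Ordovician.
The fourth oldest is F at 349.2 Ma; separation = |470.1 − 349.2| = 120.9 Myr.

B, in the Ordovician; 120.9 million years to F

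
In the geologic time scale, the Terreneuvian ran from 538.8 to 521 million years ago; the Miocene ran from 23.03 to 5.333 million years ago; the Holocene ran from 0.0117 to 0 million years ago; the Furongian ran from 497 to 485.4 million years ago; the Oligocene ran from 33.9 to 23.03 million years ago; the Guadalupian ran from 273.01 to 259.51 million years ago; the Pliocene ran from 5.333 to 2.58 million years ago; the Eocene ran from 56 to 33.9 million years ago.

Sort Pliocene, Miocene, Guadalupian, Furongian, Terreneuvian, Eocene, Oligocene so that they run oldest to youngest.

Sorting by start age (descending Ma, since larger Ma = older): Terreneuvian began 538.8, Furongian began 497, Guadalupian began 273.01, Eocene began 56, Oligocene began 33.9, Miocene began 23.03, Pliocene began 5.333.

Terreneuvian → Furongian → Guadalupian → Eocene → Oligocene → Miocene → Pliocene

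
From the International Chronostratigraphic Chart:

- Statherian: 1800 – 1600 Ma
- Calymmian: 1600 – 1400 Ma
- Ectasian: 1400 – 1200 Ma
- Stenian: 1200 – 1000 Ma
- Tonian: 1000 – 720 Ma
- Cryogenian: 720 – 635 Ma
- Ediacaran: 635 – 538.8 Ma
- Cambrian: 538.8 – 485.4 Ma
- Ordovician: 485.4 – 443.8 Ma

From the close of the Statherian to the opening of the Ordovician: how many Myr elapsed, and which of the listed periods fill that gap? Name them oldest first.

The Statherian closes at 1600 Ma and the Ordovician opens at 485.4 Ma, so the interval is 1600 − 485.4 = 1114.6 Myr.
A period fits inside if it starts at or after 1600 Ma and ends at or before 485.4 Ma; oldest first that gives Calymmian, Ectasian, Stenian, Tonian, Cryogenian, Ediacaran, Cambrian.

1114.6 million years; Calymmian, Ectasian, Stenian, Tonian, Cryogenian, Ediacaran, Cambrian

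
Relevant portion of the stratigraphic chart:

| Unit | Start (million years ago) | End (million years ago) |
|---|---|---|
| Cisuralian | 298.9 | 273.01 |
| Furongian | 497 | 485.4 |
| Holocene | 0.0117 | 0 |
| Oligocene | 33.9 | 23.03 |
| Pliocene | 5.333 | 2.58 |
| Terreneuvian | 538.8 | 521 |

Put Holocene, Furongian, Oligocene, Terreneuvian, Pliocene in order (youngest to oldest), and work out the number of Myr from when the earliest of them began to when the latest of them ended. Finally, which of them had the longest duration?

Holocene → Pliocene → Oligocene → Furongian → Terreneuvian; total span 538.8 Myr; longest is Terreneuvian

From the excerpt: Holocene 0.0117–0; Furongian 497–485.4; Oligocene 33.9–23.03; Terreneuvian 538.8–521; Pliocene 5.333–2.58 (Ma).
Larger Ma is earlier, so the oldest is Terreneuvian and the youngest is Holocene; youngest to oldest: Holocene, Pliocene, Oligocene, Furongian, Terreneuvian.
Oldest start 538.8 minus youngest end 0 gives 538.8 Myr overall.
Individual lengths (start − end): Holocene 0.0117; Pliocene 2.753; Furongian 11.6; Oligocene 10.87; Terreneuvian 17.8. The largest is Terreneuvian at 17.8 Myr.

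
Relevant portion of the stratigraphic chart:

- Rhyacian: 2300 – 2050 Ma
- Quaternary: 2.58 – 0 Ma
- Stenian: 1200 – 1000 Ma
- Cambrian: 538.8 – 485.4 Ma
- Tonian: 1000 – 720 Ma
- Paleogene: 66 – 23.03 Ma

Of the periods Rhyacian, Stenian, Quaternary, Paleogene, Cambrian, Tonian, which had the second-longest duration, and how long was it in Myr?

Start − end for each: Rhyacian 2300 − 2050 = 250; Stenian 1200 − 1000 = 200; Quaternary 2.58 − 0 = 2.58; Paleogene 66 − 23.03 = 42.97; Cambrian 538.8 − 485.4 = 53.4; Tonian 1000 − 720 = 280.
Ranking these from longest: Tonian > Rhyacian > Stenian > Cambrian > Paleogene > Quaternary.
Position 2 in that ranking is Rhyacian, which lasted 250 Myr.

Rhyacian, 250 million years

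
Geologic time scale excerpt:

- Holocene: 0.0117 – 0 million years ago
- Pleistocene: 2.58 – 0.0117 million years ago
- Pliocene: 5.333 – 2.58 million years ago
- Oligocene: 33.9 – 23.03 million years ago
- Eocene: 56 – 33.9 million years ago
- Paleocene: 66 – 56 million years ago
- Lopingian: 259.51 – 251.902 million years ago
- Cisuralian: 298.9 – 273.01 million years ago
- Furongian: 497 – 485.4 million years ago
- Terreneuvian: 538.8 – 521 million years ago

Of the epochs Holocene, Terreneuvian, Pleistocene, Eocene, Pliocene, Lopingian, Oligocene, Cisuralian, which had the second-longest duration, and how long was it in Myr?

Durations: Holocene 0.0117; Terreneuvian 17.8; Pleistocene 2.5683; Eocene 22.1; Pliocene 2.753; Lopingian 7.608; Oligocene 10.87; Cisuralian 25.89 Myr.
Sorted longest-first: Cisuralian (25.89), Eocene (22.1), Terreneuvian (17.8), Oligocene (10.87), Lopingian (7.608), Pliocene (2.753), Pleistocene (2.5683), Holocene (0.0117).
The second longest is Eocene at 22.1 Myr.

Eocene, 22.1 million years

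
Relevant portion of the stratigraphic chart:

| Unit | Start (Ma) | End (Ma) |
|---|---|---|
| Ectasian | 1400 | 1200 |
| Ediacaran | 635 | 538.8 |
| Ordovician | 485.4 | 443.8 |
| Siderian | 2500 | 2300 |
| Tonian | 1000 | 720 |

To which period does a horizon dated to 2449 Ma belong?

Siderian

2449 Ma lies between 2500 and 2300 Ma, so it falls in the Siderian.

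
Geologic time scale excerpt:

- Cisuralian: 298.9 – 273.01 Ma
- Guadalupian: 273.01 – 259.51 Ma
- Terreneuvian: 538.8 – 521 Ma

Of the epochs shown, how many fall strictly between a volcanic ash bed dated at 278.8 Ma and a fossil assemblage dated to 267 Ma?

0

The older date is 278.8 Ma and the younger is 267 Ma.
No epoch both begins after 278.8 Ma and ends before 267 Ma, so the count is 0.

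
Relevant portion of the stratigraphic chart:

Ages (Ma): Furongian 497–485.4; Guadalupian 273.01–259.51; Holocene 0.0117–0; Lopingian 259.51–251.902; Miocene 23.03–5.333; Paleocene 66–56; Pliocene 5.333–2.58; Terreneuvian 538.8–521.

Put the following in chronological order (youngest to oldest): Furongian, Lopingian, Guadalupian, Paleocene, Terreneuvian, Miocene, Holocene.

Read off each span (Ma): Furongian 497–485.4; Lopingian 259.51–251.902; Guadalupian 273.01–259.51; Paleocene 66–56; Terreneuvian 538.8–521; Miocene 23.03–5.333; Holocene 0.0117–0.
Larger Ma is older, so oldest→youngest is Terreneuvian, Furongian, Guadalupian, Lopingian, Paleocene, Miocene, Holocene; reverse it for youngest→oldest.

Holocene, Miocene, Paleocene, Lopingian, Guadalupian, Furongian, Terreneuvian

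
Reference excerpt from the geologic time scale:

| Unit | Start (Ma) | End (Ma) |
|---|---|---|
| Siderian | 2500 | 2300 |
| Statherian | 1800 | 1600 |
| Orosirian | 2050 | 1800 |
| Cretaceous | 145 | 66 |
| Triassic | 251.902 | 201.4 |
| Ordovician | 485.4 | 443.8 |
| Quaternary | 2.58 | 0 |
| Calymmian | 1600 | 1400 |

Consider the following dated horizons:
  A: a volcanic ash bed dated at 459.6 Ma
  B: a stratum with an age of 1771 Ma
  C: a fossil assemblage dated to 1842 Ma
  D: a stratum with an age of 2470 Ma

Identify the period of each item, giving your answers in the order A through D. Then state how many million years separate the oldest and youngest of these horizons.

A — Ordovician; B — Statherian; C — Orosirian; D — Siderian; span 2010.4 million years

Match each age against the start–end ranges in the excerpt: A = 459.6 Ma → Ordovician (485.4–443.8); B = 1771 Ma → Statherian (1800–1600); C = 1842 Ma → Orosirian (2050–1800); D = 2470 Ma → Siderian (2500–2300).
The largest age is 2470 Ma and the smallest is 459.6 Ma; their difference is 2010.4 Myr.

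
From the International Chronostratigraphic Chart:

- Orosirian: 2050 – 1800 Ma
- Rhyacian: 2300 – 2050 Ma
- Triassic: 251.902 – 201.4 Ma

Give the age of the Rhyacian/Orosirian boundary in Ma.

2050 Ma

The Rhyacian ends and the Orosirian begins at 2050 Ma.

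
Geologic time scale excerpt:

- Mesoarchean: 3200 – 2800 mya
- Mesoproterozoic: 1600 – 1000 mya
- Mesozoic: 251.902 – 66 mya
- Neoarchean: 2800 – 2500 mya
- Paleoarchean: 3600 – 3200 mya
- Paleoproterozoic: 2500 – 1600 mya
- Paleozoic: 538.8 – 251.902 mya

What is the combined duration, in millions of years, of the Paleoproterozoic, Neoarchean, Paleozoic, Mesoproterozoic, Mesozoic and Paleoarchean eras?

Each duration: Paleoproterozoic = 900; Neoarchean = 300; Paleozoic = 286.898; Mesoproterozoic = 600; Mesozoic = 185.902; Paleoarchean = 400.
Sum: 900 + 300 + 286.898 + 600 + 185.902 + 400 = 2672.8 Myr.

2672.8 million years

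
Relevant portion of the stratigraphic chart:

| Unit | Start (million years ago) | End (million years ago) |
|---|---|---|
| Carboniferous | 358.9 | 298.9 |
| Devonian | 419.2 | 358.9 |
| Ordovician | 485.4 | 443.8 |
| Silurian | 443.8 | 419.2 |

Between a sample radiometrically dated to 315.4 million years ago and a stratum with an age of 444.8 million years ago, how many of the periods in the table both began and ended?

2

The older date is 444.8 Ma and the younger is 315.4 Ma.
Periods with start < 444.8 and end > 315.4 Ma: Silurian (443.8–419.2), Devonian (419.2–358.9).
That is 2 complete periods.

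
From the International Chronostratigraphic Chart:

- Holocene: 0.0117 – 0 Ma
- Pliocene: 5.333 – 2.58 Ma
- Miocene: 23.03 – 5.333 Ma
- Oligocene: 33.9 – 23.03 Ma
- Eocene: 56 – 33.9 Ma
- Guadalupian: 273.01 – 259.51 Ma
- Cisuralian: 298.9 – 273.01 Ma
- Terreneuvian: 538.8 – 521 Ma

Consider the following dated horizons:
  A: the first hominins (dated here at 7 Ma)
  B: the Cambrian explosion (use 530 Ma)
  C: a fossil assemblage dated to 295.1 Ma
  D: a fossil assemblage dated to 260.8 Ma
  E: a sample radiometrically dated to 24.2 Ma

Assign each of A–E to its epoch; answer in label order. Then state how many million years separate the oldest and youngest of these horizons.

A: 7 Ma lies in 23.03–5.333 Ma, so Miocene.
B: 530 Ma lies in 538.8–521 Ma, so Terreneuvian.
C: 295.1 Ma lies in 298.9–273.01 Ma, so Cisuralian.
D: 260.8 Ma lies in 273.01–259.51 Ma, so Guadalupian.
E: 24.2 Ma lies in 33.9–23.03 Ma, so Oligocene.
Oldest = 530 Ma, youngest = 7 Ma → span 523 Myr.

A — Miocene; B — Terreneuvian; C — Cisuralian; D — Guadalupian; E — Oligocene; span 523 million years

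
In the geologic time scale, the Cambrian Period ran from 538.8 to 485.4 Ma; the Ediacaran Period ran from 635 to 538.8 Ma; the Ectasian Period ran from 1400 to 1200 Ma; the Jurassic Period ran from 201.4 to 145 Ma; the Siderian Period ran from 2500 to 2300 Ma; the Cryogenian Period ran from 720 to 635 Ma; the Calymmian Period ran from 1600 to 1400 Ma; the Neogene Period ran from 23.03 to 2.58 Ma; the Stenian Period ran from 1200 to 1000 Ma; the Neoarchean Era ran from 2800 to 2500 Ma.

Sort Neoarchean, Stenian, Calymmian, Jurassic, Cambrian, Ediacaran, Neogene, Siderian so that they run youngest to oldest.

Sorting by start age (ascending Ma, since larger Ma = older): Neogene began 23.03, Jurassic began 201.4, Cambrian began 538.8, Ediacaran began 635, Stenian began 1200, Calymmian began 1600, Siderian began 2500, Neoarchean began 2800.

Neogene, Jurassic, Cambrian, Ediacaran, Stenian, Calymmian, Siderian, Neoarchean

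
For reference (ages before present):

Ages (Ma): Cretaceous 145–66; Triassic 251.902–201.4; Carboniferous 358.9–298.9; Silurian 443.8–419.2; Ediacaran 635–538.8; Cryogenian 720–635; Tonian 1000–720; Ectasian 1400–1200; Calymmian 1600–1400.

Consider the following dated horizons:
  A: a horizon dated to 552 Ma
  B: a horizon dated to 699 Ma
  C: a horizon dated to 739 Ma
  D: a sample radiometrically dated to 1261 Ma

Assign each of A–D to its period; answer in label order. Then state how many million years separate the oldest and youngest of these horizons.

A: 552 Ma lies in 635–538.8 Ma, so Ediacaran.
B: 699 Ma lies in 720–635 Ma, so Cryogenian.
C: 739 Ma lies in 1000–720 Ma, so Tonian.
D: 1261 Ma lies in 1400–1200 Ma, so Ectasian.
Oldest = 1261 Ma, youngest = 552 Ma → span 709 Myr.

A — Ediacaran; B — Cryogenian; C — Tonian; D — Ectasian; span 709 million years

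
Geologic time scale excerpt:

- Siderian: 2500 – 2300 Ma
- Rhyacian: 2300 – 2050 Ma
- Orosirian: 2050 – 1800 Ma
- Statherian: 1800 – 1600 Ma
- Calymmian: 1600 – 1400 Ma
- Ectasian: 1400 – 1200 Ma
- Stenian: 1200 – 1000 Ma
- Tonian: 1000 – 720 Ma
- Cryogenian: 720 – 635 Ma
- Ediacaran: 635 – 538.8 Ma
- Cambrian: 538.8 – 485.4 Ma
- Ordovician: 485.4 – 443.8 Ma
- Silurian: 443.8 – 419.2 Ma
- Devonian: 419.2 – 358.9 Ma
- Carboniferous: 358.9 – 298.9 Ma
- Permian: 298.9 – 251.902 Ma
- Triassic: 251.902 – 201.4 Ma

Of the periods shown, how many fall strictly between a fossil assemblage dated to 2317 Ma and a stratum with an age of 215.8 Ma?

15

2317 Ma sits inside the Siderian (2500–2300) and 215.8 Ma inside the Triassic (251.902–201.4); neither of those is wholly between the two dates.
The listed periods lying completely between them are Rhyacian, Orosirian, Statherian, Calymmian, Ectasian, Stenian, Tonian, Cryogenian, Ediacaran, Cambrian, Ordovician, Silurian, Devonian, Carboniferous, Permian — 15 in all.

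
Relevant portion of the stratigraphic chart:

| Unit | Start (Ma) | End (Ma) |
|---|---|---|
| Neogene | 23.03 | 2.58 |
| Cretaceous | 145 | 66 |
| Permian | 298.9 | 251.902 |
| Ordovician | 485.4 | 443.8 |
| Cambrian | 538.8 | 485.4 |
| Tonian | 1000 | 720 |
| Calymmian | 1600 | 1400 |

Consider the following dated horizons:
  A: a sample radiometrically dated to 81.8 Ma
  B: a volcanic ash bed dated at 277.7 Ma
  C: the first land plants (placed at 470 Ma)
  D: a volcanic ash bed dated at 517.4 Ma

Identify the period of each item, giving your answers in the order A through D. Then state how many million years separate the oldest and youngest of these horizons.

A: 81.8 Ma lies in 145–66 Ma, so Cretaceous.
B: 277.7 Ma lies in 298.9–251.902 Ma, so Permian.
C: 470 Ma lies in 485.4–443.8 Ma, so Ordovician.
D: 517.4 Ma lies in 538.8–485.4 Ma, so Cambrian.
Oldest = 517.4 Ma, youngest = 81.8 Ma → span 435.6 Myr.

A — Cretaceous; B — Permian; C — Ordovician; D — Cambrian; span 435.6 million years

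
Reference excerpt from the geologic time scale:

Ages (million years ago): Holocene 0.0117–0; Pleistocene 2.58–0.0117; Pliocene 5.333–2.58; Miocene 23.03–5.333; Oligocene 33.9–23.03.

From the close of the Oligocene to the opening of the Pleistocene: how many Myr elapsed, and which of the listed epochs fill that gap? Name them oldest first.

20.45 million years; Miocene, Pliocene

End of Oligocene = 23.03 Ma; start of Pleistocene = 2.58 Ma.
Gap = 23.03 − 2.58 = 20.45 Myr.
Epochs wholly inside 23.03–2.58 Ma: Miocene (23.03–5.333), Pliocene (5.333–2.58).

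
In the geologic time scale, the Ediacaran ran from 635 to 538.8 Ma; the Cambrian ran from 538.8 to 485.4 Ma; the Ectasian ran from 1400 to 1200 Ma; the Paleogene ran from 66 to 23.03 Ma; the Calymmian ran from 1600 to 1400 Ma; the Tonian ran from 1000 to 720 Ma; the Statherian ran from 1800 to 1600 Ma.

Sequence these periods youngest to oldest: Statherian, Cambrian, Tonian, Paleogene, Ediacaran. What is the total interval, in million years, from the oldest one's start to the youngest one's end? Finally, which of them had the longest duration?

Start ages (Ma): Statherian 1800, Tonian 1000, Ediacaran 635, Cambrian 538.8, Paleogene 66.
Ordered youngest to oldest: Paleogene, Cambrian, Ediacaran, Tonian, Statherian.
Span = 1800 − 23.03 = 1776.97 Myr.
Durations: Tonian 280, Ediacaran 96.2, Cambrian 53.4, Statherian 200, Paleogene 42.97 → longest is Tonian (280 Myr).

Paleogene → Cambrian → Ediacaran → Tonian → Statherian; total span 1776.97 Myr; longest is Tonian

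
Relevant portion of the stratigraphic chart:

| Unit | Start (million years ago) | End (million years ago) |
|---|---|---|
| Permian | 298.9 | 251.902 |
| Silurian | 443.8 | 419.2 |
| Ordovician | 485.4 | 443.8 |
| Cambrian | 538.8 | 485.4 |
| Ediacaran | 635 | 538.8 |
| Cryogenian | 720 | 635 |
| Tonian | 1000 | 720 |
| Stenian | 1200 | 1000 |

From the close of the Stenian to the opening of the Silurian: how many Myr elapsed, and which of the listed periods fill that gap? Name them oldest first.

The Stenian closes at 1000 Ma and the Silurian opens at 443.8 Ma, so the interval is 1000 − 443.8 = 556.2 Myr.
A period fits inside if it starts at or after 1000 Ma and ends at or before 443.8 Ma; oldest first that gives Tonian, Cryogenian, Ediacaran, Cambrian, Ordovician.

556.2 million years; Tonian, Cryogenian, Ediacaran, Cambrian, Ordovician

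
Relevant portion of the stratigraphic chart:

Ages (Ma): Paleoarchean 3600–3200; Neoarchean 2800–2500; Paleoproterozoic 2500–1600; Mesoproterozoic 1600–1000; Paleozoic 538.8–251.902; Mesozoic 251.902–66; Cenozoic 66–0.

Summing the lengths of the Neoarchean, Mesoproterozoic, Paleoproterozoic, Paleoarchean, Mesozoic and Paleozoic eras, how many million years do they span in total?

2672.8 million years

Each duration: Neoarchean = 300; Mesoproterozoic = 600; Paleoproterozoic = 900; Paleoarchean = 400; Mesozoic = 185.902; Paleozoic = 286.898.
Sum: 300 + 600 + 900 + 400 + 185.902 + 286.898 = 2672.8 Myr.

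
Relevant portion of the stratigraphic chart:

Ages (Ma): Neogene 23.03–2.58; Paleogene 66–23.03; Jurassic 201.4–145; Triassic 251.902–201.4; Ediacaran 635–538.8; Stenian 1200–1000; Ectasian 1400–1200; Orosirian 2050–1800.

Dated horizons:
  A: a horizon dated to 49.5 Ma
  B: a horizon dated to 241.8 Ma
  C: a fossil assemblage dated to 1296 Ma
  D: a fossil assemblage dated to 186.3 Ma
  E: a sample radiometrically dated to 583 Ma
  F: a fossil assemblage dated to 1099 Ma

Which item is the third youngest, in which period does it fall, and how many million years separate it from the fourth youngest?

B, in the Triassic; 341.2 million years to E

Sorted youngest-first by Ma: A (49.5), D (186.3), B (241.8), E (583), F (1099), C (1296).
The third youngest is B at 241.8 Ma, which lies in 251.902–201.4 Ma: the Triassic.
The fourth youngest is E at 583 Ma; separation = |241.8 − 583| = 341.2 Myr.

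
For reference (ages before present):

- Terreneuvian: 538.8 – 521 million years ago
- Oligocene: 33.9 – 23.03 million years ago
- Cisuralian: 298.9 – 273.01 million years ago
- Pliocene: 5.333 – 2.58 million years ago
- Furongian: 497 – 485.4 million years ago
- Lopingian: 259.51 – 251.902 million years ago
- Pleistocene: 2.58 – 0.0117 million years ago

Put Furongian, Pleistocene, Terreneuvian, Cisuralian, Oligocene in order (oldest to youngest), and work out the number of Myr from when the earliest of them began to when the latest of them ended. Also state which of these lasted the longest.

Start ages (Ma): Terreneuvian 538.8, Furongian 497, Cisuralian 298.9, Oligocene 33.9, Pleistocene 2.58.
Ordered oldest to youngest: Terreneuvian, Furongian, Cisuralian, Oligocene, Pleistocene.
Span = 538.8 − 0.0117 = 538.7883 Myr.
Durations: Oligocene 10.87, Furongian 11.6, Cisuralian 25.89, Terreneuvian 17.8, Pleistocene 2.5683 → longest is Cisuralian (25.89 Myr).

Terreneuvian → Furongian → Cisuralian → Oligocene → Pleistocene; total span 538.7883 Myr; longest is Cisuralian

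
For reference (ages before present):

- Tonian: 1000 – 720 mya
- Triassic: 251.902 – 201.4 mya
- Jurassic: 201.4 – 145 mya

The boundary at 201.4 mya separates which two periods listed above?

The Triassic ends at 201.4 mya and the Jurassic begins at 201.4 mya, so they share that boundary.

Triassic and Jurassic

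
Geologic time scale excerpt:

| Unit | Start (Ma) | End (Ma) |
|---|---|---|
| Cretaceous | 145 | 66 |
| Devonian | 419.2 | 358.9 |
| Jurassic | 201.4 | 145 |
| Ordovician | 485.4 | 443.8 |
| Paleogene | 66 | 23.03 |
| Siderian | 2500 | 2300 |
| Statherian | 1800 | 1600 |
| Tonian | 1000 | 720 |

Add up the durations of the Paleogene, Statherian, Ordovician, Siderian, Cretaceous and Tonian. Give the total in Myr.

Duration is start − end for each: (66 − 23.03) + (1800 − 1600) + (485.4 − 443.8) + (2500 − 2300) + (145 − 66) + (1000 − 720).
That is 42.97 + 200 + 41.6 + 200 + 79 + 280, which totals 843.57 million years.

843.57 million years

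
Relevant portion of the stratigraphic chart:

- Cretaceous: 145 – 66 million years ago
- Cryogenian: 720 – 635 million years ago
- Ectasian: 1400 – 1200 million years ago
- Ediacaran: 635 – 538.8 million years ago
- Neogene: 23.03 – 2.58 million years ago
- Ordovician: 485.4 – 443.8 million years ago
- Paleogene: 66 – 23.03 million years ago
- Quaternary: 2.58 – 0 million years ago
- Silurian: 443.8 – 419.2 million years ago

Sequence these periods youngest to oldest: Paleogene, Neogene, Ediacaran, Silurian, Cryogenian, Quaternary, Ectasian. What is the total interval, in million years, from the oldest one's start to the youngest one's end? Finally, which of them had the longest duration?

Quaternary, Neogene, Paleogene, Silurian, Ediacaran, Cryogenian, Ectasian; total span 1400 Myr; longest is Ectasian

From the excerpt: Paleogene 66–23.03; Neogene 23.03–2.58; Ediacaran 635–538.8; Silurian 443.8–419.2; Cryogenian 720–635; Quaternary 2.58–0; Ectasian 1400–1200 (Ma).
Larger Ma is earlier, so the oldest is Ectasian and the youngest is Quaternary; youngest to oldest: Quaternary, Neogene, Paleogene, Silurian, Ediacaran, Cryogenian, Ectasian.
Oldest start 1400 minus youngest end 0 gives 1400 Myr overall.
Individual lengths (start − end): Ectasian 200; Cryogenian 85; Quaternary 2.58; Silurian 24.6; Paleogene 42.97; Ediacaran 96.2; Neogene 20.45. The largest is Ectasian at 200 Myr.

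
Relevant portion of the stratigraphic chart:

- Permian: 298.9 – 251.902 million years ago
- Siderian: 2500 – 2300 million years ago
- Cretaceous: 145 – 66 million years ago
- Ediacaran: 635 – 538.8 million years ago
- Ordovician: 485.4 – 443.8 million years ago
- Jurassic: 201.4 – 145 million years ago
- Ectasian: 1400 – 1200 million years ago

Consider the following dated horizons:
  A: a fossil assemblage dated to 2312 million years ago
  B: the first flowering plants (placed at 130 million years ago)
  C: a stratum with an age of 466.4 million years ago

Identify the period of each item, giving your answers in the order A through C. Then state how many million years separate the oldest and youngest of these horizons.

Match each age against the start–end ranges in the excerpt: A = 2312 Ma → Siderian (2500–2300); B = 130 Ma → Cretaceous (145–66); C = 466.4 Ma → Ordovician (485.4–443.8).
The largest age is 2312 Ma and the smallest is 130 Ma; their difference is 2182 Myr.

A — Siderian; B — Cretaceous; C — Ordovician; span 2182 million years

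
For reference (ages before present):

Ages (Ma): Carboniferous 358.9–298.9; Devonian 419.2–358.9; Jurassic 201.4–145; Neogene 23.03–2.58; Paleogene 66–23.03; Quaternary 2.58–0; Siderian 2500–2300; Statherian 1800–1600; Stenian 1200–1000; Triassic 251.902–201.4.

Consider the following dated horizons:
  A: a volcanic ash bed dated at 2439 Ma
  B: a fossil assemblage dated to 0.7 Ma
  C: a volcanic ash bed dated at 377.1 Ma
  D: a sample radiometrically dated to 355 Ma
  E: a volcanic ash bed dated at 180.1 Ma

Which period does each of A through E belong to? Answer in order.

A — Siderian; B — Quaternary; C — Devonian; D — Carboniferous; E — Jurassic

Match each age against the start–end ranges in the excerpt: A = 2439 Ma → Siderian (2500–2300); B = 0.7 Ma → Quaternary (2.58–0); C = 377.1 Ma → Devonian (419.2–358.9); D = 355 Ma → Carboniferous (358.9–298.9); E = 180.1 Ma → Jurassic (201.4–145).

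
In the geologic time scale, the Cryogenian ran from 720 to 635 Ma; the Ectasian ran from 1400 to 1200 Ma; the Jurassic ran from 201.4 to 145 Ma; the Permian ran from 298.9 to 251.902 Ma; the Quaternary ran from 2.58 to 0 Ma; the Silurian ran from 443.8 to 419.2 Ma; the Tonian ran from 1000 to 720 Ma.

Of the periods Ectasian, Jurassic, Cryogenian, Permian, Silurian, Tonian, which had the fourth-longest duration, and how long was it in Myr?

Jurassic, 56.4 million years

Durations: Ectasian 200; Jurassic 56.4; Cryogenian 85; Permian 46.998; Silurian 24.6; Tonian 280 Myr.
Sorted longest-first: Tonian (280), Ectasian (200), Cryogenian (85), Jurassic (56.4), Permian (46.998), Silurian (24.6).
The fourth longest is Jurassic at 56.4 Myr.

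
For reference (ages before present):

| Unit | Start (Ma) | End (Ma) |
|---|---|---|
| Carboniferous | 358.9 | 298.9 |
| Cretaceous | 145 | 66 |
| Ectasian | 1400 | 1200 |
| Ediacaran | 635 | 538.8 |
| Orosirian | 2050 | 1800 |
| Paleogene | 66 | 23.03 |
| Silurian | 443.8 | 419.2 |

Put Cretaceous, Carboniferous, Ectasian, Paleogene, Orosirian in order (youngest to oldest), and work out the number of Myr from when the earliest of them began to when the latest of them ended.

Paleogene, Cretaceous, Carboniferous, Ectasian, Orosirian; total span 2026.97 Myr

Start ages (Ma): Orosirian 2050, Ectasian 1400, Carboniferous 358.9, Cretaceous 145, Paleogene 66.
Ordered youngest to oldest: Paleogene, Cretaceous, Carboniferous, Ectasian, Orosirian.
Span = 2050 − 23.03 = 2026.97 Myr.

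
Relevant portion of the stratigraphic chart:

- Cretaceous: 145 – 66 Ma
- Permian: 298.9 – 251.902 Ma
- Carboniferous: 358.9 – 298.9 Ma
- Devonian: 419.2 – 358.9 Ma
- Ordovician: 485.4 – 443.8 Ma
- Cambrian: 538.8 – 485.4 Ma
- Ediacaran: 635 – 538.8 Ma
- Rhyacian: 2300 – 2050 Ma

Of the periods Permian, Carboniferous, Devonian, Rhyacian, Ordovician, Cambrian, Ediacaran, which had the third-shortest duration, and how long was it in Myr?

Durations: Permian 46.998; Carboniferous 60; Devonian 60.3; Rhyacian 250; Ordovician 41.6; Cambrian 53.4; Ediacaran 96.2 Myr.
Sorted shortest-first: Ordovician (41.6), Permian (46.998), Cambrian (53.4), Carboniferous (60), Devonian (60.3), Ediacaran (96.2), Rhyacian (250).
The third shortest is Cambrian at 53.4 Myr.

Cambrian, 53.4 million years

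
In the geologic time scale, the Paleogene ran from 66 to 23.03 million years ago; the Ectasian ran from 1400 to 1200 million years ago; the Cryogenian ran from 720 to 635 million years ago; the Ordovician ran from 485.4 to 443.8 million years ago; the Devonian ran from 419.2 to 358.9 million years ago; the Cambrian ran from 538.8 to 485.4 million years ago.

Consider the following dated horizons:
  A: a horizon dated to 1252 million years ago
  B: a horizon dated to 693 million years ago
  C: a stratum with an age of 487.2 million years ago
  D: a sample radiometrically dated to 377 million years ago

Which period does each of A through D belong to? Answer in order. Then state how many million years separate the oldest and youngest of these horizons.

Match each age against the start–end ranges in the excerpt: A = 1252 Ma → Ectasian (1400–1200); B = 693 Ma → Cryogenian (720–635); C = 487.2 Ma → Cambrian (538.8–485.4); D = 377 Ma → Devonian (419.2–358.9).
The largest age is 1252 Ma and the smallest is 377 Ma; their difference is 875 Myr.

A — Ectasian; B — Cryogenian; C — Cambrian; D — Devonian; span 875 million years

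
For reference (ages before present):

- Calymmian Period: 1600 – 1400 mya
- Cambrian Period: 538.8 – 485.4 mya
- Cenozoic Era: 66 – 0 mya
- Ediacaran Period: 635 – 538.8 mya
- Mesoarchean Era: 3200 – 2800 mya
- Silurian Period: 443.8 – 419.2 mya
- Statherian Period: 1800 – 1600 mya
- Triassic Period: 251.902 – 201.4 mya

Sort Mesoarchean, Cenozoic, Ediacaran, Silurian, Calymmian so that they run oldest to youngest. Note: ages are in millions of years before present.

Mesoarchean → Calymmian → Ediacaran → Silurian → Cenozoic

The oldest of these is Mesoarchean (starts 3200 Ma) and the youngest is Cenozoic (ends 0 Ma).
In between, by decreasing start age: Calymmian (1600), Ediacaran (635), Silurian (443.8).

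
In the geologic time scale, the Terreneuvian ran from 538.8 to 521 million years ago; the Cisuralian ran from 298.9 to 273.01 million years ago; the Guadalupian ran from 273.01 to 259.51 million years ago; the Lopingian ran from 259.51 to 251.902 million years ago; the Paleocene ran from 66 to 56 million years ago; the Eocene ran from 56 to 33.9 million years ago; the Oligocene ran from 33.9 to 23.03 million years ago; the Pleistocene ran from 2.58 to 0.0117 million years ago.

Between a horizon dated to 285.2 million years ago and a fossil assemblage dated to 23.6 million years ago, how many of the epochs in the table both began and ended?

The older date is 285.2 Ma and the younger is 23.6 Ma.
Epochs with start < 285.2 and end > 23.6 Ma: Guadalupian (273.01–259.51), Lopingian (259.51–251.902), Paleocene (66–56), Eocene (56–33.9).
That is 4 complete epochs.

4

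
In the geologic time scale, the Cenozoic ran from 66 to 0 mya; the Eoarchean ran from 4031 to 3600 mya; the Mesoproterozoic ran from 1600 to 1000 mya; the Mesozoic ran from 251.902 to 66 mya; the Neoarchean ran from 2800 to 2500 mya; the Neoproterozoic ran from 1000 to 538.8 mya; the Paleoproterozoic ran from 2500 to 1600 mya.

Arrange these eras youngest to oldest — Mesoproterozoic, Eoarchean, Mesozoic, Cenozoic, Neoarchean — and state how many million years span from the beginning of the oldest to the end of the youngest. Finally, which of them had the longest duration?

From the excerpt: Mesoproterozoic 1600–1000; Eoarchean 4031–3600; Mesozoic 251.902–66; Cenozoic 66–0; Neoarchean 2800–2500 (Ma).
Larger Ma is earlier, so the oldest is Eoarchean and the youngest is Cenozoic; youngest to oldest: Cenozoic, Mesozoic, Mesoproterozoic, Neoarchean, Eoarchean.
Oldest start 4031 minus youngest end 0 gives 4031 Myr overall.
Individual lengths (start − end): Neoarchean 300; Mesozoic 185.902; Eoarchean 431; Mesoproterozoic 600; Cenozoic 66. The largest is Mesoproterozoic at 600 Myr.

Cenozoic, Mesozoic, Mesoproterozoic, Neoarchean, Eoarchean; total span 4031 Myr; longest is Mesoproterozoic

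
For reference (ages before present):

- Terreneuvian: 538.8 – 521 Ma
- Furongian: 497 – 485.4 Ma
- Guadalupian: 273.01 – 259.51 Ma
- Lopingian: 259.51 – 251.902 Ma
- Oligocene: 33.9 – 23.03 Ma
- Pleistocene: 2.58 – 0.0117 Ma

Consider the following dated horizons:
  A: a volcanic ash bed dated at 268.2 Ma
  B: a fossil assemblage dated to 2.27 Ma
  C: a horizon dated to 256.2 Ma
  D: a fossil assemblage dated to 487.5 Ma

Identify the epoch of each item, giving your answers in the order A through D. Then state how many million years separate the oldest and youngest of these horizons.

A: 268.2 Ma lies in 273.01–259.51 Ma, so Guadalupian.
B: 2.27 Ma lies in 2.58–0.0117 Ma, so Pleistocene.
C: 256.2 Ma lies in 259.51–251.902 Ma, so Lopingian.
D: 487.5 Ma lies in 497–485.4 Ma, so Furongian.
Oldest = 487.5 Ma, youngest = 2.27 Ma → span 485.23 Myr.

A — Guadalupian; B — Pleistocene; C — Lopingian; D — Furongian; span 485.23 million years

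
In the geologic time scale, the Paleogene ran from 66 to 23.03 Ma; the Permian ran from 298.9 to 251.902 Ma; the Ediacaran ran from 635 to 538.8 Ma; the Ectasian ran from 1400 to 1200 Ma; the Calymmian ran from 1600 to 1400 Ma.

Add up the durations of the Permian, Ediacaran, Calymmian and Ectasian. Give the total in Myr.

543.198 million years

Duration is start − end for each: (298.9 − 251.902) + (635 − 538.8) + (1600 − 1400) + (1400 − 1200).
That is 46.998 + 96.2 + 200 + 200, which totals 543.198 million years.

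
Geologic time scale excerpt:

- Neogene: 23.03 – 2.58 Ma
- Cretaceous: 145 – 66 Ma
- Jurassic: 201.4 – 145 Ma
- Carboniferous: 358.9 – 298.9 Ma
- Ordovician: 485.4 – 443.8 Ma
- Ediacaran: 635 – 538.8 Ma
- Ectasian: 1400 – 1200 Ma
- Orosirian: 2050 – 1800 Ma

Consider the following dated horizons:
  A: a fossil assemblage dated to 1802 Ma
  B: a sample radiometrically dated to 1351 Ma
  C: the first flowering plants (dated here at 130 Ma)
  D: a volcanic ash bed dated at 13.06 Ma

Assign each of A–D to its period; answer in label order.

A — Orosirian; B — Ectasian; C — Cretaceous; D — Neogene

A: 1802 Ma lies in 2050–1800 Ma, so Orosirian.
B: 1351 Ma lies in 1400–1200 Ma, so Ectasian.
C: 130 Ma lies in 145–66 Ma, so Cretaceous.
D: 13.06 Ma lies in 23.03–2.58 Ma, so Neogene.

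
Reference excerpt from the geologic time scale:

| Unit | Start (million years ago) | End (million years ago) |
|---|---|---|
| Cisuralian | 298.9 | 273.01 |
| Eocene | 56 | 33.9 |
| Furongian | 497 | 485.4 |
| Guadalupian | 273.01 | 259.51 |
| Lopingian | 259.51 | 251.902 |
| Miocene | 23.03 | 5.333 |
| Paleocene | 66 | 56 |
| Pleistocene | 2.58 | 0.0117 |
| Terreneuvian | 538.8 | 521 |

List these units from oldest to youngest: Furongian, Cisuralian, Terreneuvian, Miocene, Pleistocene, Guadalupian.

Read off each span (Ma): Furongian 497–485.4; Cisuralian 298.9–273.01; Terreneuvian 538.8–521; Miocene 23.03–5.333; Pleistocene 2.58–0.0117; Guadalupian 273.01–259.51.
Larger Ma is older, so oldest→youngest is Terreneuvian, Furongian, Cisuralian, Guadalupian, Miocene, Pleistocene.

Terreneuvian → Furongian → Cisuralian → Guadalupian → Miocene → Pleistocene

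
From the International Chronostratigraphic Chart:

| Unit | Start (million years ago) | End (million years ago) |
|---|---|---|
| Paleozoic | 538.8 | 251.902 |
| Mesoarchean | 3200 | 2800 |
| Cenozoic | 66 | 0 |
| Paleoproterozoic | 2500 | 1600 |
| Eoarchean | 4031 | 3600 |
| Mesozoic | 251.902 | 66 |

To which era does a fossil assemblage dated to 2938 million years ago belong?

Mesoarchean

2938 Ma lies between 3200 and 2800 Ma, so it falls in the Mesoarchean.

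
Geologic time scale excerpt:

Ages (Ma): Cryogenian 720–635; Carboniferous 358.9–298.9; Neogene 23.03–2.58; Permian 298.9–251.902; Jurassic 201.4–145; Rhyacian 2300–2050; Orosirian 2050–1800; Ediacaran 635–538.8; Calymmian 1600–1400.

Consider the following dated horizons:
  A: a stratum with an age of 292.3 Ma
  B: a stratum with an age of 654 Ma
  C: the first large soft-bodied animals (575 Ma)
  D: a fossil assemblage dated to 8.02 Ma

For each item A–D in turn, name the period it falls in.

A — Permian; B — Cryogenian; C — Ediacaran; D — Neogene

A: 292.3 Ma lies in 298.9–251.902 Ma, so Permian.
B: 654 Ma lies in 720–635 Ma, so Cryogenian.
C: 575 Ma lies in 635–538.8 Ma, so Ediacaran.
D: 8.02 Ma lies in 23.03–2.58 Ma, so Neogene.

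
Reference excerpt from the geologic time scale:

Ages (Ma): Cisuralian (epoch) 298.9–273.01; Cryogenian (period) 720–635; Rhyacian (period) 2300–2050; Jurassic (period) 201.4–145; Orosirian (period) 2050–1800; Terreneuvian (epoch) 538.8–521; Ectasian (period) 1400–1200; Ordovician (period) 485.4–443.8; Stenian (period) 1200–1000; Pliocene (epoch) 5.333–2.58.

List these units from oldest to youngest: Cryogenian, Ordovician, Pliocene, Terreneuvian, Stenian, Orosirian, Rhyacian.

Rhyacian → Orosirian → Stenian → Cryogenian → Terreneuvian → Ordovician → Pliocene

The oldest of these is Rhyacian (starts 2300 Ma) and the youngest is Pliocene (ends 2.58 Ma).
In between, by decreasing start age: Orosirian (2050), Stenian (1200), Cryogenian (720), Terreneuvian (538.8), Ordovician (485.4).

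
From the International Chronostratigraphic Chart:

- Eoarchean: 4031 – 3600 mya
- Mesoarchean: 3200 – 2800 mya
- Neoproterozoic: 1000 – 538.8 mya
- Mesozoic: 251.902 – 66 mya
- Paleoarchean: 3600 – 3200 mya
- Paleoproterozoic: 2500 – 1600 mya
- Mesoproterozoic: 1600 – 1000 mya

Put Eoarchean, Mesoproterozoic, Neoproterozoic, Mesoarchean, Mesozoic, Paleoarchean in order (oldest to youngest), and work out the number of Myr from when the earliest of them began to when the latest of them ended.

Start ages (Ma): Eoarchean 4031, Paleoarchean 3600, Mesoarchean 3200, Mesoproterozoic 1600, Neoproterozoic 1000, Mesozoic 251.902.
Ordered oldest to youngest: Eoarchean, Paleoarchean, Mesoarchean, Mesoproterozoic, Neoproterozoic, Mesozoic.
Span = 4031 − 66 = 3965 Myr.

Eoarchean, Paleoarchean, Mesoarchean, Mesoproterozoic, Neoproterozoic, Mesozoic; total span 3965 Myr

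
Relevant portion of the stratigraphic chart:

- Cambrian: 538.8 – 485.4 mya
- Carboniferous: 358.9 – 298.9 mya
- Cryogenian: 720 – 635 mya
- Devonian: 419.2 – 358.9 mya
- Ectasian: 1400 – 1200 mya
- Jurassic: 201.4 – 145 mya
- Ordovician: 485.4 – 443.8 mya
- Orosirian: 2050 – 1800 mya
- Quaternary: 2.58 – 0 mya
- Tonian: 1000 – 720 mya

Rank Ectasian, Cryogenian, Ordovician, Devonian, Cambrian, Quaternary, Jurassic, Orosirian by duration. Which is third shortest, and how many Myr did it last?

Durations: Ectasian 200; Cryogenian 85; Ordovician 41.6; Devonian 60.3; Cambrian 53.4; Quaternary 2.58; Jurassic 56.4; Orosirian 250 Myr.
Sorted shortest-first: Quaternary (2.58), Ordovician (41.6), Cambrian (53.4), Jurassic (56.4), Devonian (60.3), Cryogenian (85), Ectasian (200), Orosirian (250).
The third shortest is Cambrian at 53.4 Myr.

Cambrian, 53.4 million years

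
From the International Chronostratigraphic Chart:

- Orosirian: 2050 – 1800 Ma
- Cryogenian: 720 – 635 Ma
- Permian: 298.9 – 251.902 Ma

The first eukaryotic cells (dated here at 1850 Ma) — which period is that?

Orosirian

1850 Ma lies between 2050 and 1800 Ma, so it falls in the Orosirian.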